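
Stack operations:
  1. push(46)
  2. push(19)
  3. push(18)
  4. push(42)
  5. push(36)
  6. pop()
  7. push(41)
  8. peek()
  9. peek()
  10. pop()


push(46) -> [46]
push(19) -> [46, 19]
push(18) -> [46, 19, 18]
push(42) -> [46, 19, 18, 42]
push(36) -> [46, 19, 18, 42, 36]
pop()->36, [46, 19, 18, 42]
push(41) -> [46, 19, 18, 42, 41]
peek()->41
peek()->41
pop()->41, [46, 19, 18, 42]

Final stack: [46, 19, 18, 42]


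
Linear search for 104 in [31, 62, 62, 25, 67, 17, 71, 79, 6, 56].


i=0: 31!=104
i=1: 62!=104
i=2: 62!=104
i=3: 25!=104
i=4: 67!=104
i=5: 17!=104
i=6: 71!=104
i=7: 79!=104
i=8: 6!=104
i=9: 56!=104

Not found, 10 comps


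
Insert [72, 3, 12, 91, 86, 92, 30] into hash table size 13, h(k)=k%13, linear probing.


Insert 72: h=7 -> slot 7
Insert 3: h=3 -> slot 3
Insert 12: h=12 -> slot 12
Insert 91: h=0 -> slot 0
Insert 86: h=8 -> slot 8
Insert 92: h=1 -> slot 1
Insert 30: h=4 -> slot 4

Table: [91, 92, None, 3, 30, None, None, 72, 86, None, None, None, 12]


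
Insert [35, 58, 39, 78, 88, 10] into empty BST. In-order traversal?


Insert 35: root
Insert 58: R from 35
Insert 39: R from 35 -> L from 58
Insert 78: R from 35 -> R from 58
Insert 88: R from 35 -> R from 58 -> R from 78
Insert 10: L from 35

In-order: [10, 35, 39, 58, 78, 88]


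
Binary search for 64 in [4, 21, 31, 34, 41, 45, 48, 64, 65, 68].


Step 1: lo=0, hi=9, mid=4, val=41
Step 2: lo=5, hi=9, mid=7, val=64

Found at index 7


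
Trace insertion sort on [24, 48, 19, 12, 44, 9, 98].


Initial: [24, 48, 19, 12, 44, 9, 98]
Insert 48: [24, 48, 19, 12, 44, 9, 98]
Insert 19: [19, 24, 48, 12, 44, 9, 98]
Insert 12: [12, 19, 24, 48, 44, 9, 98]
Insert 44: [12, 19, 24, 44, 48, 9, 98]
Insert 9: [9, 12, 19, 24, 44, 48, 98]
Insert 98: [9, 12, 19, 24, 44, 48, 98]

Sorted: [9, 12, 19, 24, 44, 48, 98]


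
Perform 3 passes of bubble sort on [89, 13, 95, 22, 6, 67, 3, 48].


Initial: [89, 13, 95, 22, 6, 67, 3, 48]
Pass 1: [13, 89, 22, 6, 67, 3, 48, 95] (6 swaps)
Pass 2: [13, 22, 6, 67, 3, 48, 89, 95] (5 swaps)
Pass 3: [13, 6, 22, 3, 48, 67, 89, 95] (3 swaps)

After 3 passes: [13, 6, 22, 3, 48, 67, 89, 95]


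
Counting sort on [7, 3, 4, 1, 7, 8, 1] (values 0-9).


Input: [7, 3, 4, 1, 7, 8, 1]
Counts: [0, 2, 0, 1, 1, 0, 0, 2, 1, 0]

Sorted: [1, 1, 3, 4, 7, 7, 8]


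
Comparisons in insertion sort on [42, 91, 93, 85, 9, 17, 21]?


Algorithm: insertion sort
Input: [42, 91, 93, 85, 9, 17, 21]
Sorted: [9, 17, 21, 42, 85, 91, 93]

19


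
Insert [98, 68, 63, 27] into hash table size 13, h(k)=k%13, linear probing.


Insert 98: h=7 -> slot 7
Insert 68: h=3 -> slot 3
Insert 63: h=11 -> slot 11
Insert 27: h=1 -> slot 1

Table: [None, 27, None, 68, None, None, None, 98, None, None, None, 63, None]


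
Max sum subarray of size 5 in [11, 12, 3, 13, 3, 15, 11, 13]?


[0:5]: 42
[1:6]: 46
[2:7]: 45
[3:8]: 55

Max: 55 at [3:8]


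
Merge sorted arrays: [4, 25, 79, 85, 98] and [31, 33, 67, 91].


Take 4 from A
Take 25 from A
Take 31 from B
Take 33 from B
Take 67 from B
Take 79 from A
Take 85 from A
Take 91 from B

Merged: [4, 25, 31, 33, 67, 79, 85, 91, 98]


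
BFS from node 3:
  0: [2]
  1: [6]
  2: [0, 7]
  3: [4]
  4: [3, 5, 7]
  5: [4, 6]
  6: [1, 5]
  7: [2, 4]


Visit 3, enqueue [4]
Visit 4, enqueue [5, 7]
Visit 5, enqueue [6]
Visit 7, enqueue [2]
Visit 6, enqueue [1]
Visit 2, enqueue [0]
Visit 1, enqueue []
Visit 0, enqueue []

BFS order: [3, 4, 5, 7, 6, 2, 1, 0]


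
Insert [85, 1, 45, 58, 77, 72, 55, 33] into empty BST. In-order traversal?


Insert 85: root
Insert 1: L from 85
Insert 45: L from 85 -> R from 1
Insert 58: L from 85 -> R from 1 -> R from 45
Insert 77: L from 85 -> R from 1 -> R from 45 -> R from 58
Insert 72: L from 85 -> R from 1 -> R from 45 -> R from 58 -> L from 77
Insert 55: L from 85 -> R from 1 -> R from 45 -> L from 58
Insert 33: L from 85 -> R from 1 -> L from 45

In-order: [1, 33, 45, 55, 58, 72, 77, 85]


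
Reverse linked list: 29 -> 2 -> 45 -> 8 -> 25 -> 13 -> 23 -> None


Step 1: curr=29, set curr.next=prev(None) | reversed so far: 29
Step 2: curr=2, set curr.next=prev(29) | reversed so far: 2 -> 29
Step 3: curr=45, set curr.next=prev(2) | reversed so far: 45 -> 2 -> 29
Step 4: curr=8, set curr.next=prev(45) | reversed so far: 8 -> 45 -> 2 -> 29
Step 5: curr=25, set curr.next=prev(8) | reversed so far: 25 -> 8 -> 45 -> 2 -> 29
Step 6: curr=13, set curr.next=prev(25) | reversed so far: 13 -> 25 -> 8 -> 45 -> 2 -> 29
Step 7: curr=23, set curr.next=prev(13) | reversed so far: 23 -> 13 -> 25 -> 8 -> 45 -> 2 -> 29

23 -> 13 -> 25 -> 8 -> 45 -> 2 -> 29 -> None


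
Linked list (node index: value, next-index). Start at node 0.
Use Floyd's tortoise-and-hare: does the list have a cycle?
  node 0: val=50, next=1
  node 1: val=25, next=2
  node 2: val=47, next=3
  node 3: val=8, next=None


Floyd's tortoise (slow, +1) and hare (fast, +2):
  init: slow=0, fast=0
  step 1: slow=1, fast=2
  step 2: fast 2->3->None, no cycle

Cycle: no


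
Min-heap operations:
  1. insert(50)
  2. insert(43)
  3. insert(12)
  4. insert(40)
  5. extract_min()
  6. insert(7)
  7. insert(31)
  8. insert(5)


insert(50) -> [50]
insert(43) -> [43, 50]
insert(12) -> [12, 50, 43]
insert(40) -> [12, 40, 43, 50]
extract_min()->12, [40, 50, 43]
insert(7) -> [7, 40, 43, 50]
insert(31) -> [7, 31, 43, 50, 40]
insert(5) -> [5, 31, 7, 50, 40, 43]

Final heap: [5, 31, 7, 50, 40, 43]


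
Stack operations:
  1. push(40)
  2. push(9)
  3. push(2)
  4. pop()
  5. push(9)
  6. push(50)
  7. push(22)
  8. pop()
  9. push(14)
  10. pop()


push(40) -> [40]
push(9) -> [40, 9]
push(2) -> [40, 9, 2]
pop()->2, [40, 9]
push(9) -> [40, 9, 9]
push(50) -> [40, 9, 9, 50]
push(22) -> [40, 9, 9, 50, 22]
pop()->22, [40, 9, 9, 50]
push(14) -> [40, 9, 9, 50, 14]
pop()->14, [40, 9, 9, 50]

Final stack: [40, 9, 9, 50]


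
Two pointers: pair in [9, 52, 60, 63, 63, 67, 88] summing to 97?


lo=0(9)+hi=6(88)=97

Yes: 9+88=97


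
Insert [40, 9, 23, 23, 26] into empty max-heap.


Insert 40: [40]
Insert 9: [40, 9]
Insert 23: [40, 9, 23]
Insert 23: [40, 23, 23, 9]
Insert 26: [40, 26, 23, 9, 23]

Final heap: [40, 26, 23, 9, 23]


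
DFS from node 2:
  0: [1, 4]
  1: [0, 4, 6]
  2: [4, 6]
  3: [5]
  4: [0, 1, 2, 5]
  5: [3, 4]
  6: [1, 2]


Visit 2, push [6, 4]
Visit 4, push [5, 1, 0]
Visit 0, push [1]
Visit 1, push [6]
Visit 6, push []
Visit 5, push [3]
Visit 3, push []

DFS order: [2, 4, 0, 1, 6, 5, 3]


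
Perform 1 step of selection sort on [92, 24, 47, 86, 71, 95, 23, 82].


Initial: [92, 24, 47, 86, 71, 95, 23, 82]
Step 1: min=23 at 6
  Swap: [23, 24, 47, 86, 71, 95, 92, 82]

After 1 step: [23, 24, 47, 86, 71, 95, 92, 82]


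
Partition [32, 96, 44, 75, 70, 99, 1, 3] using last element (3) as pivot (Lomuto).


Pivot: 3
  1 <= 3: swap -> [1, 96, 44, 75, 70, 99, 32, 3]
Place pivot at 1: [1, 3, 44, 75, 70, 99, 32, 96]

Partitioned: [1, 3, 44, 75, 70, 99, 32, 96]


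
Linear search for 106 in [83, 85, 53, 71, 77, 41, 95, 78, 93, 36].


i=0: 83!=106
i=1: 85!=106
i=2: 53!=106
i=3: 71!=106
i=4: 77!=106
i=5: 41!=106
i=6: 95!=106
i=7: 78!=106
i=8: 93!=106
i=9: 36!=106

Not found, 10 comps


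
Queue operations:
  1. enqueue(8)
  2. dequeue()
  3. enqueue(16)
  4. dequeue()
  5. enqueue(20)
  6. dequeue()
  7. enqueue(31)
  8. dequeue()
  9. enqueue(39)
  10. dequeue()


enqueue(8) -> [8]
dequeue()->8, []
enqueue(16) -> [16]
dequeue()->16, []
enqueue(20) -> [20]
dequeue()->20, []
enqueue(31) -> [31]
dequeue()->31, []
enqueue(39) -> [39]
dequeue()->39, []

Final queue: []


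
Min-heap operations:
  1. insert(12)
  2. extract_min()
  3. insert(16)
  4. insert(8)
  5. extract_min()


insert(12) -> [12]
extract_min()->12, []
insert(16) -> [16]
insert(8) -> [8, 16]
extract_min()->8, [16]

Final heap: [16]


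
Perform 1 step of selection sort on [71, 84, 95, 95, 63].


Initial: [71, 84, 95, 95, 63]
Step 1: min=63 at 4
  Swap: [63, 84, 95, 95, 71]

After 1 step: [63, 84, 95, 95, 71]


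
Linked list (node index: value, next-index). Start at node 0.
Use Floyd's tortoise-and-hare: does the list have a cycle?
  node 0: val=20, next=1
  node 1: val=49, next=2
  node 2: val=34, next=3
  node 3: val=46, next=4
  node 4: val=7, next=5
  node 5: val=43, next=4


Floyd's tortoise (slow, +1) and hare (fast, +2):
  init: slow=0, fast=0
  step 1: slow=1, fast=2
  step 2: slow=2, fast=4
  step 3: slow=3, fast=4
  step 4: slow=4, fast=4
  slow == fast at node 4: cycle detected

Cycle: yes


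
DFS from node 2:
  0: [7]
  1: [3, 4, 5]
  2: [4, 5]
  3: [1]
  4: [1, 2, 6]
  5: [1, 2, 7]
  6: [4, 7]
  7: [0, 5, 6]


Visit 2, push [5, 4]
Visit 4, push [6, 1]
Visit 1, push [5, 3]
Visit 3, push []
Visit 5, push [7]
Visit 7, push [6, 0]
Visit 0, push []
Visit 6, push []

DFS order: [2, 4, 1, 3, 5, 7, 0, 6]


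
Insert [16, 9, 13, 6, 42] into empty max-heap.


Insert 16: [16]
Insert 9: [16, 9]
Insert 13: [16, 9, 13]
Insert 6: [16, 9, 13, 6]
Insert 42: [42, 16, 13, 6, 9]

Final heap: [42, 16, 13, 6, 9]


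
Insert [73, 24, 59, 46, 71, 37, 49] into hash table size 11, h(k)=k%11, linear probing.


Insert 73: h=7 -> slot 7
Insert 24: h=2 -> slot 2
Insert 59: h=4 -> slot 4
Insert 46: h=2, 1 probes -> slot 3
Insert 71: h=5 -> slot 5
Insert 37: h=4, 2 probes -> slot 6
Insert 49: h=5, 3 probes -> slot 8

Table: [None, None, 24, 46, 59, 71, 37, 73, 49, None, None]


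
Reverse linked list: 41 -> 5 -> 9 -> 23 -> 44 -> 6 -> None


Step 1: curr=41, set curr.next=prev(None) | reversed so far: 41
Step 2: curr=5, set curr.next=prev(41) | reversed so far: 5 -> 41
Step 3: curr=9, set curr.next=prev(5) | reversed so far: 9 -> 5 -> 41
Step 4: curr=23, set curr.next=prev(9) | reversed so far: 23 -> 9 -> 5 -> 41
Step 5: curr=44, set curr.next=prev(23) | reversed so far: 44 -> 23 -> 9 -> 5 -> 41
Step 6: curr=6, set curr.next=prev(44) | reversed so far: 6 -> 44 -> 23 -> 9 -> 5 -> 41

6 -> 44 -> 23 -> 9 -> 5 -> 41 -> None


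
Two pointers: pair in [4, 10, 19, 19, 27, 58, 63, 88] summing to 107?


lo=0(4)+hi=7(88)=92
lo=1(10)+hi=7(88)=98
lo=2(19)+hi=7(88)=107

Yes: 19+88=107


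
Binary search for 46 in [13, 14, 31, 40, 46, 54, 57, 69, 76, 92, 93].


Step 1: lo=0, hi=10, mid=5, val=54
Step 2: lo=0, hi=4, mid=2, val=31
Step 3: lo=3, hi=4, mid=3, val=40
Step 4: lo=4, hi=4, mid=4, val=46

Found at index 4


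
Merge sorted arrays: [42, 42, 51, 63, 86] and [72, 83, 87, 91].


Take 42 from A
Take 42 from A
Take 51 from A
Take 63 from A
Take 72 from B
Take 83 from B
Take 86 from A

Merged: [42, 42, 51, 63, 72, 83, 86, 87, 91]


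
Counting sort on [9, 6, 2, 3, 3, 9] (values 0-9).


Input: [9, 6, 2, 3, 3, 9]
Counts: [0, 0, 1, 2, 0, 0, 1, 0, 0, 2]

Sorted: [2, 3, 3, 6, 9, 9]


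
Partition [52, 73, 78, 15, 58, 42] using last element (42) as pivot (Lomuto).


Pivot: 42
  15 <= 42: swap -> [15, 73, 78, 52, 58, 42]
Place pivot at 1: [15, 42, 78, 52, 58, 73]

Partitioned: [15, 42, 78, 52, 58, 73]


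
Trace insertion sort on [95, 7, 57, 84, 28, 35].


Initial: [95, 7, 57, 84, 28, 35]
Insert 7: [7, 95, 57, 84, 28, 35]
Insert 57: [7, 57, 95, 84, 28, 35]
Insert 84: [7, 57, 84, 95, 28, 35]
Insert 28: [7, 28, 57, 84, 95, 35]
Insert 35: [7, 28, 35, 57, 84, 95]

Sorted: [7, 28, 35, 57, 84, 95]


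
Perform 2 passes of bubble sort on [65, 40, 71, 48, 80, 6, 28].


Initial: [65, 40, 71, 48, 80, 6, 28]
Pass 1: [40, 65, 48, 71, 6, 28, 80] (4 swaps)
Pass 2: [40, 48, 65, 6, 28, 71, 80] (3 swaps)

After 2 passes: [40, 48, 65, 6, 28, 71, 80]


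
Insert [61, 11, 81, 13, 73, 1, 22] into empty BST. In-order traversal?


Insert 61: root
Insert 11: L from 61
Insert 81: R from 61
Insert 13: L from 61 -> R from 11
Insert 73: R from 61 -> L from 81
Insert 1: L from 61 -> L from 11
Insert 22: L from 61 -> R from 11 -> R from 13

In-order: [1, 11, 13, 22, 61, 73, 81]


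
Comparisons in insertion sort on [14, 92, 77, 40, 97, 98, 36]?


Algorithm: insertion sort
Input: [14, 92, 77, 40, 97, 98, 36]
Sorted: [14, 36, 40, 77, 92, 97, 98]

14


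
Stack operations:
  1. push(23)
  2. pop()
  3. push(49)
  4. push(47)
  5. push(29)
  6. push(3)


push(23) -> [23]
pop()->23, []
push(49) -> [49]
push(47) -> [49, 47]
push(29) -> [49, 47, 29]
push(3) -> [49, 47, 29, 3]

Final stack: [49, 47, 29, 3]


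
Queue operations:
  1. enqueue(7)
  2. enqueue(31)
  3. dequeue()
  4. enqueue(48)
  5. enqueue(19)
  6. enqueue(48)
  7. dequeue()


enqueue(7) -> [7]
enqueue(31) -> [7, 31]
dequeue()->7, [31]
enqueue(48) -> [31, 48]
enqueue(19) -> [31, 48, 19]
enqueue(48) -> [31, 48, 19, 48]
dequeue()->31, [48, 19, 48]

Final queue: [48, 19, 48]


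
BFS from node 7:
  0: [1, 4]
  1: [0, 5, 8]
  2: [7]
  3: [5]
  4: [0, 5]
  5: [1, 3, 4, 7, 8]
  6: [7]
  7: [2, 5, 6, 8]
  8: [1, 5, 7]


Visit 7, enqueue [2, 5, 6, 8]
Visit 2, enqueue []
Visit 5, enqueue [1, 3, 4]
Visit 6, enqueue []
Visit 8, enqueue []
Visit 1, enqueue [0]
Visit 3, enqueue []
Visit 4, enqueue []
Visit 0, enqueue []

BFS order: [7, 2, 5, 6, 8, 1, 3, 4, 0]


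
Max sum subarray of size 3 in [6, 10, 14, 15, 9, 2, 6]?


[0:3]: 30
[1:4]: 39
[2:5]: 38
[3:6]: 26
[4:7]: 17

Max: 39 at [1:4]


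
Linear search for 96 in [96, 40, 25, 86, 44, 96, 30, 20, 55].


i=0: 96==96 found!

Found at 0, 1 comps


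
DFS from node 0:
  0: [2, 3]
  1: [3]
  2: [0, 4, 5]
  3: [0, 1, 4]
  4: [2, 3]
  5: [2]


Visit 0, push [3, 2]
Visit 2, push [5, 4]
Visit 4, push [3]
Visit 3, push [1]
Visit 1, push []
Visit 5, push []

DFS order: [0, 2, 4, 3, 1, 5]


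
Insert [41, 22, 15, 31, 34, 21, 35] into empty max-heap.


Insert 41: [41]
Insert 22: [41, 22]
Insert 15: [41, 22, 15]
Insert 31: [41, 31, 15, 22]
Insert 34: [41, 34, 15, 22, 31]
Insert 21: [41, 34, 21, 22, 31, 15]
Insert 35: [41, 34, 35, 22, 31, 15, 21]

Final heap: [41, 34, 35, 22, 31, 15, 21]


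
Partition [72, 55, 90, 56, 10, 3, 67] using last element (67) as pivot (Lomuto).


Pivot: 67
  55 <= 67: swap -> [55, 72, 90, 56, 10, 3, 67]
  56 <= 67: swap -> [55, 56, 90, 72, 10, 3, 67]
  10 <= 67: swap -> [55, 56, 10, 72, 90, 3, 67]
  3 <= 67: swap -> [55, 56, 10, 3, 90, 72, 67]
Place pivot at 4: [55, 56, 10, 3, 67, 72, 90]

Partitioned: [55, 56, 10, 3, 67, 72, 90]


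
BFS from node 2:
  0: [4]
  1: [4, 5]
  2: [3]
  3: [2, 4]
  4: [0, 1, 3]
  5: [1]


Visit 2, enqueue [3]
Visit 3, enqueue [4]
Visit 4, enqueue [0, 1]
Visit 0, enqueue []
Visit 1, enqueue [5]
Visit 5, enqueue []

BFS order: [2, 3, 4, 0, 1, 5]


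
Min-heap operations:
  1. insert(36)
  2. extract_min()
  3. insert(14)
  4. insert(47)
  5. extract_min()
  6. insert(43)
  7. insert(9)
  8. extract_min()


insert(36) -> [36]
extract_min()->36, []
insert(14) -> [14]
insert(47) -> [14, 47]
extract_min()->14, [47]
insert(43) -> [43, 47]
insert(9) -> [9, 47, 43]
extract_min()->9, [43, 47]

Final heap: [43, 47]


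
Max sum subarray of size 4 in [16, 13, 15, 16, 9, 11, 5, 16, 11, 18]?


[0:4]: 60
[1:5]: 53
[2:6]: 51
[3:7]: 41
[4:8]: 41
[5:9]: 43
[6:10]: 50

Max: 60 at [0:4]


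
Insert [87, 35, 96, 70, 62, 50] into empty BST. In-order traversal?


Insert 87: root
Insert 35: L from 87
Insert 96: R from 87
Insert 70: L from 87 -> R from 35
Insert 62: L from 87 -> R from 35 -> L from 70
Insert 50: L from 87 -> R from 35 -> L from 70 -> L from 62

In-order: [35, 50, 62, 70, 87, 96]


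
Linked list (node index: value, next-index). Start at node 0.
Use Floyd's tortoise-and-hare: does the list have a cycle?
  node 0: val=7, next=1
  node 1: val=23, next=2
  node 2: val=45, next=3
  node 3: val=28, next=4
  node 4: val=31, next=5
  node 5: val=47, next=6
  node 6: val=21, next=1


Floyd's tortoise (slow, +1) and hare (fast, +2):
  init: slow=0, fast=0
  step 1: slow=1, fast=2
  step 2: slow=2, fast=4
  step 3: slow=3, fast=6
  step 4: slow=4, fast=2
  step 5: slow=5, fast=4
  step 6: slow=6, fast=6
  slow == fast at node 6: cycle detected

Cycle: yes


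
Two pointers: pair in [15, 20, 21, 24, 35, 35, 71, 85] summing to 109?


lo=0(15)+hi=7(85)=100
lo=1(20)+hi=7(85)=105
lo=2(21)+hi=7(85)=106
lo=3(24)+hi=7(85)=109

Yes: 24+85=109


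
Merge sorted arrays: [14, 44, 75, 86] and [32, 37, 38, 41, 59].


Take 14 from A
Take 32 from B
Take 37 from B
Take 38 from B
Take 41 from B
Take 44 from A
Take 59 from B

Merged: [14, 32, 37, 38, 41, 44, 59, 75, 86]


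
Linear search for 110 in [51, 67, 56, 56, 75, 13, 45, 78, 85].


i=0: 51!=110
i=1: 67!=110
i=2: 56!=110
i=3: 56!=110
i=4: 75!=110
i=5: 13!=110
i=6: 45!=110
i=7: 78!=110
i=8: 85!=110

Not found, 9 comps


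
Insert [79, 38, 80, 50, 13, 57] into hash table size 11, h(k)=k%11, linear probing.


Insert 79: h=2 -> slot 2
Insert 38: h=5 -> slot 5
Insert 80: h=3 -> slot 3
Insert 50: h=6 -> slot 6
Insert 13: h=2, 2 probes -> slot 4
Insert 57: h=2, 5 probes -> slot 7

Table: [None, None, 79, 80, 13, 38, 50, 57, None, None, None]


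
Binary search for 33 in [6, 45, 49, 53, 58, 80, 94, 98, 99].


Step 1: lo=0, hi=8, mid=4, val=58
Step 2: lo=0, hi=3, mid=1, val=45
Step 3: lo=0, hi=0, mid=0, val=6

Not found


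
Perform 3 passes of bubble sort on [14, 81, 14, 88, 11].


Initial: [14, 81, 14, 88, 11]
Pass 1: [14, 14, 81, 11, 88] (2 swaps)
Pass 2: [14, 14, 11, 81, 88] (1 swaps)
Pass 3: [14, 11, 14, 81, 88] (1 swaps)

After 3 passes: [14, 11, 14, 81, 88]


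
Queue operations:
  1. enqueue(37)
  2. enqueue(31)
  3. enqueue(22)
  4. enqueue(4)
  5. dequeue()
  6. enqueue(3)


enqueue(37) -> [37]
enqueue(31) -> [37, 31]
enqueue(22) -> [37, 31, 22]
enqueue(4) -> [37, 31, 22, 4]
dequeue()->37, [31, 22, 4]
enqueue(3) -> [31, 22, 4, 3]

Final queue: [31, 22, 4, 3]


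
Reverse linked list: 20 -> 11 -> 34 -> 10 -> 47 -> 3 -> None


Step 1: curr=20, set curr.next=prev(None) | reversed so far: 20
Step 2: curr=11, set curr.next=prev(20) | reversed so far: 11 -> 20
Step 3: curr=34, set curr.next=prev(11) | reversed so far: 34 -> 11 -> 20
Step 4: curr=10, set curr.next=prev(34) | reversed so far: 10 -> 34 -> 11 -> 20
Step 5: curr=47, set curr.next=prev(10) | reversed so far: 47 -> 10 -> 34 -> 11 -> 20
Step 6: curr=3, set curr.next=prev(47) | reversed so far: 3 -> 47 -> 10 -> 34 -> 11 -> 20

3 -> 47 -> 10 -> 34 -> 11 -> 20 -> None


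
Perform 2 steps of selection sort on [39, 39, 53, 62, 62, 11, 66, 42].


Initial: [39, 39, 53, 62, 62, 11, 66, 42]
Step 1: min=11 at 5
  Swap: [11, 39, 53, 62, 62, 39, 66, 42]
Step 2: min=39 at 1
  Swap: [11, 39, 53, 62, 62, 39, 66, 42]

After 2 steps: [11, 39, 53, 62, 62, 39, 66, 42]


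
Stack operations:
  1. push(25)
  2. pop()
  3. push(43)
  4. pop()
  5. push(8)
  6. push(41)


push(25) -> [25]
pop()->25, []
push(43) -> [43]
pop()->43, []
push(8) -> [8]
push(41) -> [8, 41]

Final stack: [8, 41]


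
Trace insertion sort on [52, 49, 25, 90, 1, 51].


Initial: [52, 49, 25, 90, 1, 51]
Insert 49: [49, 52, 25, 90, 1, 51]
Insert 25: [25, 49, 52, 90, 1, 51]
Insert 90: [25, 49, 52, 90, 1, 51]
Insert 1: [1, 25, 49, 52, 90, 51]
Insert 51: [1, 25, 49, 51, 52, 90]

Sorted: [1, 25, 49, 51, 52, 90]


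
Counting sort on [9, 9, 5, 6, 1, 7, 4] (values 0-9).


Input: [9, 9, 5, 6, 1, 7, 4]
Counts: [0, 1, 0, 0, 1, 1, 1, 1, 0, 2]

Sorted: [1, 4, 5, 6, 7, 9, 9]


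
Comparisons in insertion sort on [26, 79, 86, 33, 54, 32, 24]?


Algorithm: insertion sort
Input: [26, 79, 86, 33, 54, 32, 24]
Sorted: [24, 26, 32, 33, 54, 79, 86]

19


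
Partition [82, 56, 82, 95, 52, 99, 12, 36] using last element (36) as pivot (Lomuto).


Pivot: 36
  12 <= 36: swap -> [12, 56, 82, 95, 52, 99, 82, 36]
Place pivot at 1: [12, 36, 82, 95, 52, 99, 82, 56]

Partitioned: [12, 36, 82, 95, 52, 99, 82, 56]


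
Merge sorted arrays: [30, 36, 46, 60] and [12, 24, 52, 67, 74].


Take 12 from B
Take 24 from B
Take 30 from A
Take 36 from A
Take 46 from A
Take 52 from B
Take 60 from A

Merged: [12, 24, 30, 36, 46, 52, 60, 67, 74]


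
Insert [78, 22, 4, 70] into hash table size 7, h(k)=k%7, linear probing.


Insert 78: h=1 -> slot 1
Insert 22: h=1, 1 probes -> slot 2
Insert 4: h=4 -> slot 4
Insert 70: h=0 -> slot 0

Table: [70, 78, 22, None, 4, None, None]


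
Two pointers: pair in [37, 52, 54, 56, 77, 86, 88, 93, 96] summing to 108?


lo=0(37)+hi=8(96)=133
lo=0(37)+hi=7(93)=130
lo=0(37)+hi=6(88)=125
lo=0(37)+hi=5(86)=123
lo=0(37)+hi=4(77)=114
lo=0(37)+hi=3(56)=93
lo=1(52)+hi=3(56)=108

Yes: 52+56=108


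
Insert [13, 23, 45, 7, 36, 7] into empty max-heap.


Insert 13: [13]
Insert 23: [23, 13]
Insert 45: [45, 13, 23]
Insert 7: [45, 13, 23, 7]
Insert 36: [45, 36, 23, 7, 13]
Insert 7: [45, 36, 23, 7, 13, 7]

Final heap: [45, 36, 23, 7, 13, 7]


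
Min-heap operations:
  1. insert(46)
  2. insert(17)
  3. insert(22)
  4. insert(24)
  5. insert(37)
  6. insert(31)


insert(46) -> [46]
insert(17) -> [17, 46]
insert(22) -> [17, 46, 22]
insert(24) -> [17, 24, 22, 46]
insert(37) -> [17, 24, 22, 46, 37]
insert(31) -> [17, 24, 22, 46, 37, 31]

Final heap: [17, 24, 22, 46, 37, 31]


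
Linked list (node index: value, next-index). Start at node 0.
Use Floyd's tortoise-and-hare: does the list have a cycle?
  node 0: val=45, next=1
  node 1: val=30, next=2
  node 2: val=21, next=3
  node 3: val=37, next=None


Floyd's tortoise (slow, +1) and hare (fast, +2):
  init: slow=0, fast=0
  step 1: slow=1, fast=2
  step 2: fast 2->3->None, no cycle

Cycle: no


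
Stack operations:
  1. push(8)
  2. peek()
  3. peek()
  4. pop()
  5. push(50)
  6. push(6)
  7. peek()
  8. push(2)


push(8) -> [8]
peek()->8
peek()->8
pop()->8, []
push(50) -> [50]
push(6) -> [50, 6]
peek()->6
push(2) -> [50, 6, 2]

Final stack: [50, 6, 2]


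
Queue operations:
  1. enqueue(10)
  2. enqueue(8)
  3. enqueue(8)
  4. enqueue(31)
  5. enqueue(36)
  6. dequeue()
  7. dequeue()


enqueue(10) -> [10]
enqueue(8) -> [10, 8]
enqueue(8) -> [10, 8, 8]
enqueue(31) -> [10, 8, 8, 31]
enqueue(36) -> [10, 8, 8, 31, 36]
dequeue()->10, [8, 8, 31, 36]
dequeue()->8, [8, 31, 36]

Final queue: [8, 31, 36]


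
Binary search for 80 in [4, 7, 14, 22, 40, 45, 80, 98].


Step 1: lo=0, hi=7, mid=3, val=22
Step 2: lo=4, hi=7, mid=5, val=45
Step 3: lo=6, hi=7, mid=6, val=80

Found at index 6


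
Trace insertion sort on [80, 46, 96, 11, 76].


Initial: [80, 46, 96, 11, 76]
Insert 46: [46, 80, 96, 11, 76]
Insert 96: [46, 80, 96, 11, 76]
Insert 11: [11, 46, 80, 96, 76]
Insert 76: [11, 46, 76, 80, 96]

Sorted: [11, 46, 76, 80, 96]


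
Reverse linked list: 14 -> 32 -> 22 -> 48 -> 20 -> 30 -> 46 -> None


Step 1: curr=14, set curr.next=prev(None) | reversed so far: 14
Step 2: curr=32, set curr.next=prev(14) | reversed so far: 32 -> 14
Step 3: curr=22, set curr.next=prev(32) | reversed so far: 22 -> 32 -> 14
Step 4: curr=48, set curr.next=prev(22) | reversed so far: 48 -> 22 -> 32 -> 14
Step 5: curr=20, set curr.next=prev(48) | reversed so far: 20 -> 48 -> 22 -> 32 -> 14
Step 6: curr=30, set curr.next=prev(20) | reversed so far: 30 -> 20 -> 48 -> 22 -> 32 -> 14
Step 7: curr=46, set curr.next=prev(30) | reversed so far: 46 -> 30 -> 20 -> 48 -> 22 -> 32 -> 14

46 -> 30 -> 20 -> 48 -> 22 -> 32 -> 14 -> None


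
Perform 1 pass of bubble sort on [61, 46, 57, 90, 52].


Initial: [61, 46, 57, 90, 52]
Pass 1: [46, 57, 61, 52, 90] (3 swaps)

After 1 pass: [46, 57, 61, 52, 90]


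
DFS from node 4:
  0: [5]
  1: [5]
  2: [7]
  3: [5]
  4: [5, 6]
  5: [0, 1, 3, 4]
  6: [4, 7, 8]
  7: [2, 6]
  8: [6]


Visit 4, push [6, 5]
Visit 5, push [3, 1, 0]
Visit 0, push []
Visit 1, push []
Visit 3, push []
Visit 6, push [8, 7]
Visit 7, push [2]
Visit 2, push []
Visit 8, push []

DFS order: [4, 5, 0, 1, 3, 6, 7, 2, 8]


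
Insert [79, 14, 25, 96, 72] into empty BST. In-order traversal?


Insert 79: root
Insert 14: L from 79
Insert 25: L from 79 -> R from 14
Insert 96: R from 79
Insert 72: L from 79 -> R from 14 -> R from 25

In-order: [14, 25, 72, 79, 96]


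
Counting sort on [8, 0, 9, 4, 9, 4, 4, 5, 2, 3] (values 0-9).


Input: [8, 0, 9, 4, 9, 4, 4, 5, 2, 3]
Counts: [1, 0, 1, 1, 3, 1, 0, 0, 1, 2]

Sorted: [0, 2, 3, 4, 4, 4, 5, 8, 9, 9]


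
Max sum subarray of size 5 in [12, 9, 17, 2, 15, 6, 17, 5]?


[0:5]: 55
[1:6]: 49
[2:7]: 57
[3:8]: 45

Max: 57 at [2:7]


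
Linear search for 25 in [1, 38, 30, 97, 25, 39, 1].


i=0: 1!=25
i=1: 38!=25
i=2: 30!=25
i=3: 97!=25
i=4: 25==25 found!

Found at 4, 5 comps


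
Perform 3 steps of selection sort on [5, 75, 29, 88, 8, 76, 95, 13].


Initial: [5, 75, 29, 88, 8, 76, 95, 13]
Step 1: min=5 at 0
  Swap: [5, 75, 29, 88, 8, 76, 95, 13]
Step 2: min=8 at 4
  Swap: [5, 8, 29, 88, 75, 76, 95, 13]
Step 3: min=13 at 7
  Swap: [5, 8, 13, 88, 75, 76, 95, 29]

After 3 steps: [5, 8, 13, 88, 75, 76, 95, 29]


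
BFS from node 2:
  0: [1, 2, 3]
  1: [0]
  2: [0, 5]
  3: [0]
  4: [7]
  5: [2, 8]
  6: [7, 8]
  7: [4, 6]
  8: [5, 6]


Visit 2, enqueue [0, 5]
Visit 0, enqueue [1, 3]
Visit 5, enqueue [8]
Visit 1, enqueue []
Visit 3, enqueue []
Visit 8, enqueue [6]
Visit 6, enqueue [7]
Visit 7, enqueue [4]
Visit 4, enqueue []

BFS order: [2, 0, 5, 1, 3, 8, 6, 7, 4]


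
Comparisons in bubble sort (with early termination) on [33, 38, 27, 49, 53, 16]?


Algorithm: bubble sort (with early termination)
Input: [33, 38, 27, 49, 53, 16]
Sorted: [16, 27, 33, 38, 49, 53]

15


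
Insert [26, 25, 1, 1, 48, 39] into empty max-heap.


Insert 26: [26]
Insert 25: [26, 25]
Insert 1: [26, 25, 1]
Insert 1: [26, 25, 1, 1]
Insert 48: [48, 26, 1, 1, 25]
Insert 39: [48, 26, 39, 1, 25, 1]

Final heap: [48, 26, 39, 1, 25, 1]


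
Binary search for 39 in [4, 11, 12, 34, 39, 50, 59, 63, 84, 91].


Step 1: lo=0, hi=9, mid=4, val=39

Found at index 4


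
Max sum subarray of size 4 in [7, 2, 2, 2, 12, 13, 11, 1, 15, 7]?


[0:4]: 13
[1:5]: 18
[2:6]: 29
[3:7]: 38
[4:8]: 37
[5:9]: 40
[6:10]: 34

Max: 40 at [5:9]


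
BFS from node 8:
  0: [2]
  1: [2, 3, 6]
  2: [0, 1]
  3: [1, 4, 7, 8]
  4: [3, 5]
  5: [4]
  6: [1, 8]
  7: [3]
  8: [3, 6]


Visit 8, enqueue [3, 6]
Visit 3, enqueue [1, 4, 7]
Visit 6, enqueue []
Visit 1, enqueue [2]
Visit 4, enqueue [5]
Visit 7, enqueue []
Visit 2, enqueue [0]
Visit 5, enqueue []
Visit 0, enqueue []

BFS order: [8, 3, 6, 1, 4, 7, 2, 5, 0]


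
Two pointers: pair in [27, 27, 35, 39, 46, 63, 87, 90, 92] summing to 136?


lo=0(27)+hi=8(92)=119
lo=1(27)+hi=8(92)=119
lo=2(35)+hi=8(92)=127
lo=3(39)+hi=8(92)=131
lo=4(46)+hi=8(92)=138
lo=4(46)+hi=7(90)=136

Yes: 46+90=136


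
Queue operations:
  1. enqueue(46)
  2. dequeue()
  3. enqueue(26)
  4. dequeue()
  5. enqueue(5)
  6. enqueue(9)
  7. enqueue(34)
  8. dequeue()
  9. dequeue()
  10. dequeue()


enqueue(46) -> [46]
dequeue()->46, []
enqueue(26) -> [26]
dequeue()->26, []
enqueue(5) -> [5]
enqueue(9) -> [5, 9]
enqueue(34) -> [5, 9, 34]
dequeue()->5, [9, 34]
dequeue()->9, [34]
dequeue()->34, []

Final queue: []


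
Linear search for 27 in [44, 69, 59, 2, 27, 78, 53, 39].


i=0: 44!=27
i=1: 69!=27
i=2: 59!=27
i=3: 2!=27
i=4: 27==27 found!

Found at 4, 5 comps


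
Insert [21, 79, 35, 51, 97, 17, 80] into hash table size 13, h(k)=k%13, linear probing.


Insert 21: h=8 -> slot 8
Insert 79: h=1 -> slot 1
Insert 35: h=9 -> slot 9
Insert 51: h=12 -> slot 12
Insert 97: h=6 -> slot 6
Insert 17: h=4 -> slot 4
Insert 80: h=2 -> slot 2

Table: [None, 79, 80, None, 17, None, 97, None, 21, 35, None, None, 51]


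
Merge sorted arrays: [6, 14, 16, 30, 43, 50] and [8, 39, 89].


Take 6 from A
Take 8 from B
Take 14 from A
Take 16 from A
Take 30 from A
Take 39 from B
Take 43 from A
Take 50 from A

Merged: [6, 8, 14, 16, 30, 39, 43, 50, 89]


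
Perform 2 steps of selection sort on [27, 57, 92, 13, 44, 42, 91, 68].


Initial: [27, 57, 92, 13, 44, 42, 91, 68]
Step 1: min=13 at 3
  Swap: [13, 57, 92, 27, 44, 42, 91, 68]
Step 2: min=27 at 3
  Swap: [13, 27, 92, 57, 44, 42, 91, 68]

After 2 steps: [13, 27, 92, 57, 44, 42, 91, 68]


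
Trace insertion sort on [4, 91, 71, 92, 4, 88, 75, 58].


Initial: [4, 91, 71, 92, 4, 88, 75, 58]
Insert 91: [4, 91, 71, 92, 4, 88, 75, 58]
Insert 71: [4, 71, 91, 92, 4, 88, 75, 58]
Insert 92: [4, 71, 91, 92, 4, 88, 75, 58]
Insert 4: [4, 4, 71, 91, 92, 88, 75, 58]
Insert 88: [4, 4, 71, 88, 91, 92, 75, 58]
Insert 75: [4, 4, 71, 75, 88, 91, 92, 58]
Insert 58: [4, 4, 58, 71, 75, 88, 91, 92]

Sorted: [4, 4, 58, 71, 75, 88, 91, 92]


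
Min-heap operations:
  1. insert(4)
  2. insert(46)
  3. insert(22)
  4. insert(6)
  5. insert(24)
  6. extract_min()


insert(4) -> [4]
insert(46) -> [4, 46]
insert(22) -> [4, 46, 22]
insert(6) -> [4, 6, 22, 46]
insert(24) -> [4, 6, 22, 46, 24]
extract_min()->4, [6, 24, 22, 46]

Final heap: [6, 24, 22, 46]


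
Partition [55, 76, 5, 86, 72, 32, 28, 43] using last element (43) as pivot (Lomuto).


Pivot: 43
  5 <= 43: swap -> [5, 76, 55, 86, 72, 32, 28, 43]
  32 <= 43: swap -> [5, 32, 55, 86, 72, 76, 28, 43]
  28 <= 43: swap -> [5, 32, 28, 86, 72, 76, 55, 43]
Place pivot at 3: [5, 32, 28, 43, 72, 76, 55, 86]

Partitioned: [5, 32, 28, 43, 72, 76, 55, 86]


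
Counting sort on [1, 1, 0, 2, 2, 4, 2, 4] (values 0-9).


Input: [1, 1, 0, 2, 2, 4, 2, 4]
Counts: [1, 2, 3, 0, 2, 0, 0, 0, 0, 0]

Sorted: [0, 1, 1, 2, 2, 2, 4, 4]


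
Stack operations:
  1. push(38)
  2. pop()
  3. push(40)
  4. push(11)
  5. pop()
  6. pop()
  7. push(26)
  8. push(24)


push(38) -> [38]
pop()->38, []
push(40) -> [40]
push(11) -> [40, 11]
pop()->11, [40]
pop()->40, []
push(26) -> [26]
push(24) -> [26, 24]

Final stack: [26, 24]


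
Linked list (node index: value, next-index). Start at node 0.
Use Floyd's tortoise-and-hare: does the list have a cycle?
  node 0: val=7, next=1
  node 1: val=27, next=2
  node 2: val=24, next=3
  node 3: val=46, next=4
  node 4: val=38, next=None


Floyd's tortoise (slow, +1) and hare (fast, +2):
  init: slow=0, fast=0
  step 1: slow=1, fast=2
  step 2: slow=2, fast=4
  step 3: fast -> None, no cycle

Cycle: no


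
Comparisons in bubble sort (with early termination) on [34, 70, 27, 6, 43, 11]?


Algorithm: bubble sort (with early termination)
Input: [34, 70, 27, 6, 43, 11]
Sorted: [6, 11, 27, 34, 43, 70]

15


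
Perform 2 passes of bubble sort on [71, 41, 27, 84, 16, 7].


Initial: [71, 41, 27, 84, 16, 7]
Pass 1: [41, 27, 71, 16, 7, 84] (4 swaps)
Pass 2: [27, 41, 16, 7, 71, 84] (3 swaps)

After 2 passes: [27, 41, 16, 7, 71, 84]


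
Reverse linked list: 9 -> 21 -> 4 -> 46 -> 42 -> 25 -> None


Step 1: curr=9, set curr.next=prev(None) | reversed so far: 9
Step 2: curr=21, set curr.next=prev(9) | reversed so far: 21 -> 9
Step 3: curr=4, set curr.next=prev(21) | reversed so far: 4 -> 21 -> 9
Step 4: curr=46, set curr.next=prev(4) | reversed so far: 46 -> 4 -> 21 -> 9
Step 5: curr=42, set curr.next=prev(46) | reversed so far: 42 -> 46 -> 4 -> 21 -> 9
Step 6: curr=25, set curr.next=prev(42) | reversed so far: 25 -> 42 -> 46 -> 4 -> 21 -> 9

25 -> 42 -> 46 -> 4 -> 21 -> 9 -> None


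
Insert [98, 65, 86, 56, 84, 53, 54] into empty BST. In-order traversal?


Insert 98: root
Insert 65: L from 98
Insert 86: L from 98 -> R from 65
Insert 56: L from 98 -> L from 65
Insert 84: L from 98 -> R from 65 -> L from 86
Insert 53: L from 98 -> L from 65 -> L from 56
Insert 54: L from 98 -> L from 65 -> L from 56 -> R from 53

In-order: [53, 54, 56, 65, 84, 86, 98]


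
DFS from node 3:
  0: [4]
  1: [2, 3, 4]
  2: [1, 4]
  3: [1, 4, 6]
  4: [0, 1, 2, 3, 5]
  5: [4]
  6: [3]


Visit 3, push [6, 4, 1]
Visit 1, push [4, 2]
Visit 2, push [4]
Visit 4, push [5, 0]
Visit 0, push []
Visit 5, push []
Visit 6, push []

DFS order: [3, 1, 2, 4, 0, 5, 6]


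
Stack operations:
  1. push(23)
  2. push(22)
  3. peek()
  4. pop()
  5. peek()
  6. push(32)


push(23) -> [23]
push(22) -> [23, 22]
peek()->22
pop()->22, [23]
peek()->23
push(32) -> [23, 32]

Final stack: [23, 32]


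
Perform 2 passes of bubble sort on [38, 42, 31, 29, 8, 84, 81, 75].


Initial: [38, 42, 31, 29, 8, 84, 81, 75]
Pass 1: [38, 31, 29, 8, 42, 81, 75, 84] (5 swaps)
Pass 2: [31, 29, 8, 38, 42, 75, 81, 84] (4 swaps)

After 2 passes: [31, 29, 8, 38, 42, 75, 81, 84]


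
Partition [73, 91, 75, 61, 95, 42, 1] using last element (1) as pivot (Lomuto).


Pivot: 1
Place pivot at 0: [1, 91, 75, 61, 95, 42, 73]

Partitioned: [1, 91, 75, 61, 95, 42, 73]


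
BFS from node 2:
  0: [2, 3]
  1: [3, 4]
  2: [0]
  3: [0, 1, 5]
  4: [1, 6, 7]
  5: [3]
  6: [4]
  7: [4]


Visit 2, enqueue [0]
Visit 0, enqueue [3]
Visit 3, enqueue [1, 5]
Visit 1, enqueue [4]
Visit 5, enqueue []
Visit 4, enqueue [6, 7]
Visit 6, enqueue []
Visit 7, enqueue []

BFS order: [2, 0, 3, 1, 5, 4, 6, 7]


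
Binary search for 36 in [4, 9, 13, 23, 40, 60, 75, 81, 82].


Step 1: lo=0, hi=8, mid=4, val=40
Step 2: lo=0, hi=3, mid=1, val=9
Step 3: lo=2, hi=3, mid=2, val=13
Step 4: lo=3, hi=3, mid=3, val=23

Not found


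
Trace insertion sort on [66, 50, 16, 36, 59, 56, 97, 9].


Initial: [66, 50, 16, 36, 59, 56, 97, 9]
Insert 50: [50, 66, 16, 36, 59, 56, 97, 9]
Insert 16: [16, 50, 66, 36, 59, 56, 97, 9]
Insert 36: [16, 36, 50, 66, 59, 56, 97, 9]
Insert 59: [16, 36, 50, 59, 66, 56, 97, 9]
Insert 56: [16, 36, 50, 56, 59, 66, 97, 9]
Insert 97: [16, 36, 50, 56, 59, 66, 97, 9]
Insert 9: [9, 16, 36, 50, 56, 59, 66, 97]

Sorted: [9, 16, 36, 50, 56, 59, 66, 97]


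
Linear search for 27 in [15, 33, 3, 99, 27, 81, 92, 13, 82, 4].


i=0: 15!=27
i=1: 33!=27
i=2: 3!=27
i=3: 99!=27
i=4: 27==27 found!

Found at 4, 5 comps


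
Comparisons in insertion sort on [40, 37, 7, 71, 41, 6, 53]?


Algorithm: insertion sort
Input: [40, 37, 7, 71, 41, 6, 53]
Sorted: [6, 7, 37, 40, 41, 53, 71]

13


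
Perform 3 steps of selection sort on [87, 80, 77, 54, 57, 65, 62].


Initial: [87, 80, 77, 54, 57, 65, 62]
Step 1: min=54 at 3
  Swap: [54, 80, 77, 87, 57, 65, 62]
Step 2: min=57 at 4
  Swap: [54, 57, 77, 87, 80, 65, 62]
Step 3: min=62 at 6
  Swap: [54, 57, 62, 87, 80, 65, 77]

After 3 steps: [54, 57, 62, 87, 80, 65, 77]


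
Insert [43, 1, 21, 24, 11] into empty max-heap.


Insert 43: [43]
Insert 1: [43, 1]
Insert 21: [43, 1, 21]
Insert 24: [43, 24, 21, 1]
Insert 11: [43, 24, 21, 1, 11]

Final heap: [43, 24, 21, 1, 11]


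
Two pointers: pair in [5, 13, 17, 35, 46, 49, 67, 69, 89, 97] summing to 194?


lo=0(5)+hi=9(97)=102
lo=1(13)+hi=9(97)=110
lo=2(17)+hi=9(97)=114
lo=3(35)+hi=9(97)=132
lo=4(46)+hi=9(97)=143
lo=5(49)+hi=9(97)=146
lo=6(67)+hi=9(97)=164
lo=7(69)+hi=9(97)=166
lo=8(89)+hi=9(97)=186

No pair found


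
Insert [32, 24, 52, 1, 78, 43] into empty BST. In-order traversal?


Insert 32: root
Insert 24: L from 32
Insert 52: R from 32
Insert 1: L from 32 -> L from 24
Insert 78: R from 32 -> R from 52
Insert 43: R from 32 -> L from 52

In-order: [1, 24, 32, 43, 52, 78]


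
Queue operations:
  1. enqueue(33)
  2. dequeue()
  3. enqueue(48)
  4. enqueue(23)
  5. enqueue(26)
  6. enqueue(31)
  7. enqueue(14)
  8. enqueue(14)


enqueue(33) -> [33]
dequeue()->33, []
enqueue(48) -> [48]
enqueue(23) -> [48, 23]
enqueue(26) -> [48, 23, 26]
enqueue(31) -> [48, 23, 26, 31]
enqueue(14) -> [48, 23, 26, 31, 14]
enqueue(14) -> [48, 23, 26, 31, 14, 14]

Final queue: [48, 23, 26, 31, 14, 14]


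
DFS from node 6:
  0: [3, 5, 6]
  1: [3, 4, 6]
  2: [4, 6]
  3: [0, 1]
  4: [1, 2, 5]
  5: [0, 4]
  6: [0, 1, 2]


Visit 6, push [2, 1, 0]
Visit 0, push [5, 3]
Visit 3, push [1]
Visit 1, push [4]
Visit 4, push [5, 2]
Visit 2, push []
Visit 5, push []

DFS order: [6, 0, 3, 1, 4, 2, 5]


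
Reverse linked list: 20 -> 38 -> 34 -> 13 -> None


Step 1: curr=20, set curr.next=prev(None) | reversed so far: 20
Step 2: curr=38, set curr.next=prev(20) | reversed so far: 38 -> 20
Step 3: curr=34, set curr.next=prev(38) | reversed so far: 34 -> 38 -> 20
Step 4: curr=13, set curr.next=prev(34) | reversed so far: 13 -> 34 -> 38 -> 20

13 -> 34 -> 38 -> 20 -> None


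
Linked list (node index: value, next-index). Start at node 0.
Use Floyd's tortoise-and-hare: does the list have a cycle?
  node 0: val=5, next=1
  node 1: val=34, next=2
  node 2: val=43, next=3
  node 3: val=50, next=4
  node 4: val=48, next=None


Floyd's tortoise (slow, +1) and hare (fast, +2):
  init: slow=0, fast=0
  step 1: slow=1, fast=2
  step 2: slow=2, fast=4
  step 3: fast -> None, no cycle

Cycle: no


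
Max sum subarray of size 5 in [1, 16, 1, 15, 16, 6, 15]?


[0:5]: 49
[1:6]: 54
[2:7]: 53

Max: 54 at [1:6]


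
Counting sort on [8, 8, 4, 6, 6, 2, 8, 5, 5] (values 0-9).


Input: [8, 8, 4, 6, 6, 2, 8, 5, 5]
Counts: [0, 0, 1, 0, 1, 2, 2, 0, 3, 0]

Sorted: [2, 4, 5, 5, 6, 6, 8, 8, 8]


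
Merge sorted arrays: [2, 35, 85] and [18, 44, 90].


Take 2 from A
Take 18 from B
Take 35 from A
Take 44 from B
Take 85 from A

Merged: [2, 18, 35, 44, 85, 90]


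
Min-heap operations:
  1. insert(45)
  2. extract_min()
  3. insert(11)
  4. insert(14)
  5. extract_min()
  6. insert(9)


insert(45) -> [45]
extract_min()->45, []
insert(11) -> [11]
insert(14) -> [11, 14]
extract_min()->11, [14]
insert(9) -> [9, 14]

Final heap: [9, 14]


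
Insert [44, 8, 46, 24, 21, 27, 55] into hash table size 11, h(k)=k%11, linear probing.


Insert 44: h=0 -> slot 0
Insert 8: h=8 -> slot 8
Insert 46: h=2 -> slot 2
Insert 24: h=2, 1 probes -> slot 3
Insert 21: h=10 -> slot 10
Insert 27: h=5 -> slot 5
Insert 55: h=0, 1 probes -> slot 1

Table: [44, 55, 46, 24, None, 27, None, None, 8, None, 21]


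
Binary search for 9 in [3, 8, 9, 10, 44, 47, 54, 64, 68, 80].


Step 1: lo=0, hi=9, mid=4, val=44
Step 2: lo=0, hi=3, mid=1, val=8
Step 3: lo=2, hi=3, mid=2, val=9

Found at index 2


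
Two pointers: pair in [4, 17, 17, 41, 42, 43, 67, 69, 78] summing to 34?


lo=0(4)+hi=8(78)=82
lo=0(4)+hi=7(69)=73
lo=0(4)+hi=6(67)=71
lo=0(4)+hi=5(43)=47
lo=0(4)+hi=4(42)=46
lo=0(4)+hi=3(41)=45
lo=0(4)+hi=2(17)=21
lo=1(17)+hi=2(17)=34

Yes: 17+17=34


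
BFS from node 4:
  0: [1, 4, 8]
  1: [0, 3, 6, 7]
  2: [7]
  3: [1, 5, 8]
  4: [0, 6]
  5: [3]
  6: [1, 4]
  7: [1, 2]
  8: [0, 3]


Visit 4, enqueue [0, 6]
Visit 0, enqueue [1, 8]
Visit 6, enqueue []
Visit 1, enqueue [3, 7]
Visit 8, enqueue []
Visit 3, enqueue [5]
Visit 7, enqueue [2]
Visit 5, enqueue []
Visit 2, enqueue []

BFS order: [4, 0, 6, 1, 8, 3, 7, 5, 2]


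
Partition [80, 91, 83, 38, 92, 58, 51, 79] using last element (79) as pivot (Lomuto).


Pivot: 79
  38 <= 79: swap -> [38, 91, 83, 80, 92, 58, 51, 79]
  58 <= 79: swap -> [38, 58, 83, 80, 92, 91, 51, 79]
  51 <= 79: swap -> [38, 58, 51, 80, 92, 91, 83, 79]
Place pivot at 3: [38, 58, 51, 79, 92, 91, 83, 80]

Partitioned: [38, 58, 51, 79, 92, 91, 83, 80]


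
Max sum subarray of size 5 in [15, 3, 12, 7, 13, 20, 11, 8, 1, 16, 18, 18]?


[0:5]: 50
[1:6]: 55
[2:7]: 63
[3:8]: 59
[4:9]: 53
[5:10]: 56
[6:11]: 54
[7:12]: 61

Max: 63 at [2:7]


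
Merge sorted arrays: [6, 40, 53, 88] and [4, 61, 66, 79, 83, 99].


Take 4 from B
Take 6 from A
Take 40 from A
Take 53 from A
Take 61 from B
Take 66 from B
Take 79 from B
Take 83 from B
Take 88 from A

Merged: [4, 6, 40, 53, 61, 66, 79, 83, 88, 99]


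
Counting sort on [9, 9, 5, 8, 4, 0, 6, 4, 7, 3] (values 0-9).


Input: [9, 9, 5, 8, 4, 0, 6, 4, 7, 3]
Counts: [1, 0, 0, 1, 2, 1, 1, 1, 1, 2]

Sorted: [0, 3, 4, 4, 5, 6, 7, 8, 9, 9]


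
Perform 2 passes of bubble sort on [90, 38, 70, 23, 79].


Initial: [90, 38, 70, 23, 79]
Pass 1: [38, 70, 23, 79, 90] (4 swaps)
Pass 2: [38, 23, 70, 79, 90] (1 swaps)

After 2 passes: [38, 23, 70, 79, 90]


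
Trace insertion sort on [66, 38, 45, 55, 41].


Initial: [66, 38, 45, 55, 41]
Insert 38: [38, 66, 45, 55, 41]
Insert 45: [38, 45, 66, 55, 41]
Insert 55: [38, 45, 55, 66, 41]
Insert 41: [38, 41, 45, 55, 66]

Sorted: [38, 41, 45, 55, 66]


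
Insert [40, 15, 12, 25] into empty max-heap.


Insert 40: [40]
Insert 15: [40, 15]
Insert 12: [40, 15, 12]
Insert 25: [40, 25, 12, 15]

Final heap: [40, 25, 12, 15]


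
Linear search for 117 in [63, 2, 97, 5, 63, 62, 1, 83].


i=0: 63!=117
i=1: 2!=117
i=2: 97!=117
i=3: 5!=117
i=4: 63!=117
i=5: 62!=117
i=6: 1!=117
i=7: 83!=117

Not found, 8 comps
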